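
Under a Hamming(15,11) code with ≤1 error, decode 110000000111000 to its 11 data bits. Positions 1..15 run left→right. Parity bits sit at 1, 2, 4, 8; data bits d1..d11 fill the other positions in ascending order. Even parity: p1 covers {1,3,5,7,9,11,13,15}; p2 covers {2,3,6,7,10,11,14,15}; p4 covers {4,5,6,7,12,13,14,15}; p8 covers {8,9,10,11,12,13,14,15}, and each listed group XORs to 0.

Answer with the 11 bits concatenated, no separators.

00000111010

s1 (pos 1,3,5,7,9,11,13,15): 1⊕0⊕0⊕0⊕0⊕1⊕0⊕0 = 0
s2 (pos 2,3,6,7,10,11,14,15): 1⊕0⊕0⊕0⊕1⊕1⊕0⊕0 = 1
s4 (pos 4,5,6,7,12,13,14,15): 0⊕0⊕0⊕0⊕1⊕0⊕0⊕0 = 1
s8 (pos 8,9,10,11,12,13,14,15): 0⊕0⊕1⊕1⊕1⊕0⊕0⊕0 = 1
Syndrome s8…s1 = 1110 → error at position 14.
Flip position 14: 110000000111000 → 110000000111010
Read data bits from positions 3,5,6,7,9,10,11,12,13,14,15: 00000111010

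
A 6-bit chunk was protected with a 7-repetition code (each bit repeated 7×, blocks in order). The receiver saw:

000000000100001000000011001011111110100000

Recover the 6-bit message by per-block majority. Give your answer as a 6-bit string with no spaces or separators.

000010

Block 1 (0000000): 0 ones → 0
Block 2 (0010000): 1 one → 0
Block 3 (1000000): 1 one → 0
Block 4 (0110010): 3 ones → 0
Block 5 (1111111): 7 ones → 1
Block 6 (0100000): 1 one → 0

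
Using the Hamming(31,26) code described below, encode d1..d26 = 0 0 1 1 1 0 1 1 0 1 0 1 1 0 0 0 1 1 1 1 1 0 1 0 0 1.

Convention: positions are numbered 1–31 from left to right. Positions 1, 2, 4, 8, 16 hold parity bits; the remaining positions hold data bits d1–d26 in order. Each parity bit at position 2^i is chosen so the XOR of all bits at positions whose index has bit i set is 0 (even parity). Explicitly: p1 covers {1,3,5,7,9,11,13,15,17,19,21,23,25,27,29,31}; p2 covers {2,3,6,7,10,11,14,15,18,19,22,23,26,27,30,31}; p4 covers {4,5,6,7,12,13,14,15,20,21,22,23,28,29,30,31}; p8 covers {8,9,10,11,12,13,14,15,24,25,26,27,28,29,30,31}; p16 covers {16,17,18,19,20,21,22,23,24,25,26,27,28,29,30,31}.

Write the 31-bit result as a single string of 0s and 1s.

1100011110110101110001111101001

Place data at non-parity positions: p1 p2 0 p4 0 1 1 p8 1 0 1 1 0 1 0 p16 1 1 0 0 0 1 1 1 1 1 0 1 0 0 1
p1 (pos 1,3,5,7,9,11,13,15,17,19,21,23,25,27,29,31): XOR of data positions = 0⊕0⊕1⊕1⊕1⊕0⊕0⊕1⊕0⊕0⊕1⊕1⊕0⊕0⊕1 = 1
p2 (pos 2,3,6,7,10,11,14,15,18,19,22,23,26,27,30,31): XOR of data positions = 0⊕1⊕1⊕0⊕1⊕1⊕0⊕1⊕0⊕1⊕1⊕1⊕0⊕0⊕1 = 1
p4 (pos 4,5,6,7,12,13,14,15,20,21,22,23,28,29,30,31): XOR of data positions = 0⊕1⊕1⊕1⊕0⊕1⊕0⊕0⊕0⊕1⊕1⊕1⊕0⊕0⊕1 = 0
p8 (pos 8,9,10,11,12,13,14,15,24,25,26,27,28,29,30,31): XOR of data positions = 1⊕0⊕1⊕1⊕0⊕1⊕0⊕1⊕1⊕1⊕0⊕1⊕0⊕0⊕1 = 1
p16 (pos 16,17,18,19,20,21,22,23,24,25,26,27,28,29,30,31): XOR of data positions = 1⊕1⊕0⊕0⊕0⊕1⊕1⊕1⊕1⊕1⊕0⊕1⊕0⊕0⊕1 = 1
Codeword: 1100011110110101110001111101001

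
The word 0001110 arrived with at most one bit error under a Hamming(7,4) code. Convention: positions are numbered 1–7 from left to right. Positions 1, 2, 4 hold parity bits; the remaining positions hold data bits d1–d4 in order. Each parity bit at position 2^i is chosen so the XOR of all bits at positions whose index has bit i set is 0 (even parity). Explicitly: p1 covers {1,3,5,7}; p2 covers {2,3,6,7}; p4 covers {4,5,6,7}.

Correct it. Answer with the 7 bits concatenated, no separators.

s1 (pos 1,3,5,7): 0⊕0⊕1⊕0 = 1
s2 (pos 2,3,6,7): 0⊕0⊕1⊕0 = 1
s4 (pos 4,5,6,7): 1⊕1⊕1⊕0 = 1
Syndrome s4…s1 = 111 → error at position 7.
Flip position 7: 0001110 → 0001111

0001111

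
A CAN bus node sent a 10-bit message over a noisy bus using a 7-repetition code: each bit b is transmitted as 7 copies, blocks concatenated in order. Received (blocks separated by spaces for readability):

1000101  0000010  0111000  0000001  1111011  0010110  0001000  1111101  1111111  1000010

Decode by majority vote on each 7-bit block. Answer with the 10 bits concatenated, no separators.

0000100110

Block 1 (1000101): 3 ones → 0
Block 2 (0000010): 1 one → 0
Block 3 (0111000): 3 ones → 0
Block 4 (0000001): 1 one → 0
Block 5 (1111011): 6 ones → 1
Block 6 (0010110): 3 ones → 0
Block 7 (0001000): 1 one → 0
Block 8 (1111101): 6 ones → 1
Block 9 (1111111): 7 ones → 1
Block 10 (1000010): 2 ones → 0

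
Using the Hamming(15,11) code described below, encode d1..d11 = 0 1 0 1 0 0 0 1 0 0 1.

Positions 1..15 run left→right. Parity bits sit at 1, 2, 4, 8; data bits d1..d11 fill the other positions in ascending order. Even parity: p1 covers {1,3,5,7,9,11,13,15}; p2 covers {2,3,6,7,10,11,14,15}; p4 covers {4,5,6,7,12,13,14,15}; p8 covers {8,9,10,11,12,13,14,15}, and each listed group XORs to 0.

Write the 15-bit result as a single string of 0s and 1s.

100010100001001

Place data at non-parity positions: p1 p2 0 p4 1 0 1 p8 0 0 0 1 0 0 1
p1 (pos 1,3,5,7,9,11,13,15): XOR of data positions = 0⊕1⊕1⊕0⊕0⊕0⊕1 = 1
p2 (pos 2,3,6,7,10,11,14,15): XOR of data positions = 0⊕0⊕1⊕0⊕0⊕0⊕1 = 0
p4 (pos 4,5,6,7,12,13,14,15): XOR of data positions = 1⊕0⊕1⊕1⊕0⊕0⊕1 = 0
p8 (pos 8,9,10,11,12,13,14,15): XOR of data positions = 0⊕0⊕0⊕1⊕0⊕0⊕1 = 0
Codeword: 100010100001001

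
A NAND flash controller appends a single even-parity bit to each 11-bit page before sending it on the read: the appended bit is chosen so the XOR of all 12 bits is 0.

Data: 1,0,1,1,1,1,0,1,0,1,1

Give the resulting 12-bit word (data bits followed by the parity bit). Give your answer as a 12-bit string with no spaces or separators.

101111010110

XOR of the 11 data bits: 1⊕0⊕1⊕1⊕1⊕1⊕0⊕1⊕0⊕1⊕1 = 0
Parity bit = 0 (so all 12 bits XOR to 0).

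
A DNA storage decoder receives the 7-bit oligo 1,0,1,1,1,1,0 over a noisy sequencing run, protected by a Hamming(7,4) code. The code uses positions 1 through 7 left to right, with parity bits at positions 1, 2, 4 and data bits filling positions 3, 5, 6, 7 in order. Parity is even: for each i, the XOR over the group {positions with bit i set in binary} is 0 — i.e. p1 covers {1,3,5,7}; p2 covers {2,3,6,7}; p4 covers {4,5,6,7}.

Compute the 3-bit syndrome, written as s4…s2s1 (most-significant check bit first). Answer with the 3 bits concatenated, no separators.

s1 (pos 1,3,5,7): 1⊕1⊕1⊕0 = 1
s2 (pos 2,3,6,7): 0⊕1⊕1⊕0 = 0
s4 (pos 4,5,6,7): 1⊕1⊕1⊕0 = 1
Syndrome s4…s1 = 101 → error at position 5.

101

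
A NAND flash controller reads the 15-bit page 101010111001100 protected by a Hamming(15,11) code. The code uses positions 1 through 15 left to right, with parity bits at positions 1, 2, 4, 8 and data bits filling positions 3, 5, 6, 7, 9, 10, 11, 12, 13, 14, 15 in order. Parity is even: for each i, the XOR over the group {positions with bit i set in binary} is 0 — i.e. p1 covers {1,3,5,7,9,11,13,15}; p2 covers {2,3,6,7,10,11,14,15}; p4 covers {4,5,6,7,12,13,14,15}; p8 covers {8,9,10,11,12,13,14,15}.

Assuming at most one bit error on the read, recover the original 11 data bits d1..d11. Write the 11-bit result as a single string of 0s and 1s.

s1 (pos 1,3,5,7,9,11,13,15): 1⊕1⊕1⊕1⊕1⊕0⊕1⊕0 = 0
s2 (pos 2,3,6,7,10,11,14,15): 0⊕1⊕0⊕1⊕0⊕0⊕0⊕0 = 0
s4 (pos 4,5,6,7,12,13,14,15): 0⊕1⊕0⊕1⊕1⊕1⊕0⊕0 = 0
s8 (pos 8,9,10,11,12,13,14,15): 1⊕1⊕0⊕0⊕1⊕1⊕0⊕0 = 0
Syndrome s8…s1 = 0000 → no error.
Read data bits from positions 3,5,6,7,9,10,11,12,13,14,15: 11011001100

11011001100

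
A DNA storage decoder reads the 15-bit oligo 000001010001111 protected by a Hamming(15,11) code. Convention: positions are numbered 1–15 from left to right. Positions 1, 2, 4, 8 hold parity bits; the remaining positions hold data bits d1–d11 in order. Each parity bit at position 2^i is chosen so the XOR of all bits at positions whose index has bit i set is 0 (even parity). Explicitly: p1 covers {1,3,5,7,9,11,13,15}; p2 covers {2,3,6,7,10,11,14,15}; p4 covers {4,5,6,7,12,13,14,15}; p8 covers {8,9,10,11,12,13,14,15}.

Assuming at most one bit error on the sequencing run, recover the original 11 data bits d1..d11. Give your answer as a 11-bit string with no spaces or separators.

s1 (pos 1,3,5,7,9,11,13,15): 0⊕0⊕0⊕0⊕0⊕0⊕1⊕1 = 0
s2 (pos 2,3,6,7,10,11,14,15): 0⊕0⊕1⊕0⊕0⊕0⊕1⊕1 = 1
s4 (pos 4,5,6,7,12,13,14,15): 0⊕0⊕1⊕0⊕1⊕1⊕1⊕1 = 1
s8 (pos 8,9,10,11,12,13,14,15): 1⊕0⊕0⊕0⊕1⊕1⊕1⊕1 = 1
Syndrome s8…s1 = 1110 → error at position 14.
Flip position 14: 000001010001111 → 000001010001101
Read data bits from positions 3,5,6,7,9,10,11,12,13,14,15: 00100001101

00100001101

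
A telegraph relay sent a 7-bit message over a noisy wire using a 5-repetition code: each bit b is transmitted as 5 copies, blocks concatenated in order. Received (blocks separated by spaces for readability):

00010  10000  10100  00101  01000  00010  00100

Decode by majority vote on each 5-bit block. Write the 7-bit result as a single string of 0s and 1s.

Block 1 (00010): 1 one → 0
Block 2 (10000): 1 one → 0
Block 3 (10100): 2 ones → 0
Block 4 (00101): 2 ones → 0
Block 5 (01000): 1 one → 0
Block 6 (00010): 1 one → 0
Block 7 (00100): 1 one → 0

0000000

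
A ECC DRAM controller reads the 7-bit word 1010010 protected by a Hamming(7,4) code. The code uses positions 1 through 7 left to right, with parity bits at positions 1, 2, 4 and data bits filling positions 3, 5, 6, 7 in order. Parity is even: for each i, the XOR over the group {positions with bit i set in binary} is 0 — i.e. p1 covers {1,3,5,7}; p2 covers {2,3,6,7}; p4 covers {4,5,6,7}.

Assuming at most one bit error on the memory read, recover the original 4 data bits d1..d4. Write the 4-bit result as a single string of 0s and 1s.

1010

s1 (pos 1,3,5,7): 1⊕1⊕0⊕0 = 0
s2 (pos 2,3,6,7): 0⊕1⊕1⊕0 = 0
s4 (pos 4,5,6,7): 0⊕0⊕1⊕0 = 1
Syndrome s4…s1 = 100 → error at position 4.
Flip position 4: 1010010 → 1011010
Read data bits from positions 3,5,6,7: 1010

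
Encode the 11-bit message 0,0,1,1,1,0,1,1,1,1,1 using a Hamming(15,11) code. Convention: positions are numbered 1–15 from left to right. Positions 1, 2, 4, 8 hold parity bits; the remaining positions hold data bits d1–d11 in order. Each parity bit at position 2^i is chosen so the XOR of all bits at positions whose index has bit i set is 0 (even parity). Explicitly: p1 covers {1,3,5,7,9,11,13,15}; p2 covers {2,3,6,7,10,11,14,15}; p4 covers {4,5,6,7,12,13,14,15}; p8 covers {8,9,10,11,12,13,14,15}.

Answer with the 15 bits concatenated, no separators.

110001101011111

Place data at non-parity positions: p1 p2 0 p4 0 1 1 p8 1 0 1 1 1 1 1
p1 (pos 1,3,5,7,9,11,13,15): XOR of data positions = 0⊕0⊕1⊕1⊕1⊕1⊕1 = 1
p2 (pos 2,3,6,7,10,11,14,15): XOR of data positions = 0⊕1⊕1⊕0⊕1⊕1⊕1 = 1
p4 (pos 4,5,6,7,12,13,14,15): XOR of data positions = 0⊕1⊕1⊕1⊕1⊕1⊕1 = 0
p8 (pos 8,9,10,11,12,13,14,15): XOR of data positions = 1⊕0⊕1⊕1⊕1⊕1⊕1 = 0
Codeword: 110001101011111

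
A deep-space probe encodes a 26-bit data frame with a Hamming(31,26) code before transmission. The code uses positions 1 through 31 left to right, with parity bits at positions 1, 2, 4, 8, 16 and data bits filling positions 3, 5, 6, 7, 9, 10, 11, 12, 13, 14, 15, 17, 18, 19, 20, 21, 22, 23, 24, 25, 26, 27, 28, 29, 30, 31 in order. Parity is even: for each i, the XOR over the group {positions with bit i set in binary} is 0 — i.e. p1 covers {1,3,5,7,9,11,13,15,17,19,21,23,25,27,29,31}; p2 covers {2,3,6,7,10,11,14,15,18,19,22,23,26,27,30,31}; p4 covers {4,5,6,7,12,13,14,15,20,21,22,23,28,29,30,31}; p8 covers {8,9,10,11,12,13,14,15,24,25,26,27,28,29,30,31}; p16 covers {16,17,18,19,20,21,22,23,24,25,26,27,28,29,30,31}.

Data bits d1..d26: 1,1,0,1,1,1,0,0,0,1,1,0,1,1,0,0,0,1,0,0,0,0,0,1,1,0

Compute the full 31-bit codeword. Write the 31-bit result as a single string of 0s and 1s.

Place data at non-parity positions: p1 p2 1 p4 1 0 1 p8 1 1 0 0 0 1 1 p16 0 1 1 0 0 0 1 0 0 0 0 0 1 1 0
p1 (pos 1,3,5,7,9,11,13,15,17,19,21,23,25,27,29,31): XOR of data positions = 1⊕1⊕1⊕1⊕0⊕0⊕1⊕0⊕1⊕0⊕1⊕0⊕0⊕1⊕0 = 0
p2 (pos 2,3,6,7,10,11,14,15,18,19,22,23,26,27,30,31): XOR of data positions = 1⊕0⊕1⊕1⊕0⊕1⊕1⊕1⊕1⊕0⊕1⊕0⊕0⊕1⊕0 = 1
p4 (pos 4,5,6,7,12,13,14,15,20,21,22,23,28,29,30,31): XOR of data positions = 1⊕0⊕1⊕0⊕0⊕1⊕1⊕0⊕0⊕0⊕1⊕0⊕1⊕1⊕0 = 1
p8 (pos 8,9,10,11,12,13,14,15,24,25,26,27,28,29,30,31): XOR of data positions = 1⊕1⊕0⊕0⊕0⊕1⊕1⊕0⊕0⊕0⊕0⊕0⊕1⊕1⊕0 = 0
p16 (pos 16,17,18,19,20,21,22,23,24,25,26,27,28,29,30,31): XOR of data positions = 0⊕1⊕1⊕0⊕0⊕0⊕1⊕0⊕0⊕0⊕0⊕0⊕1⊕1⊕0 = 1
Codeword: 0111101011000111011000100000110

0111101011000111011000100000110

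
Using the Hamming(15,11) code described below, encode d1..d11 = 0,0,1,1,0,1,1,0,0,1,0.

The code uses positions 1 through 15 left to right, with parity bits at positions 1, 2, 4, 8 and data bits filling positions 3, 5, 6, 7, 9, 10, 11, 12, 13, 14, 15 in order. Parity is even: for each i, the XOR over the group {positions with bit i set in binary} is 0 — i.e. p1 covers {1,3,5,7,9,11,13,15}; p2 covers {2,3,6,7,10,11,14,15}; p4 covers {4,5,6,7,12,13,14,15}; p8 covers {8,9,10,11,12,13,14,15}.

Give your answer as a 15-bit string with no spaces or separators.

Place data at non-parity positions: p1 p2 0 p4 0 1 1 p8 0 1 1 0 0 1 0
p1 (pos 1,3,5,7,9,11,13,15): XOR of data positions = 0⊕0⊕1⊕0⊕1⊕0⊕0 = 0
p2 (pos 2,3,6,7,10,11,14,15): XOR of data positions = 0⊕1⊕1⊕1⊕1⊕1⊕0 = 1
p4 (pos 4,5,6,7,12,13,14,15): XOR of data positions = 0⊕1⊕1⊕0⊕0⊕1⊕0 = 1
p8 (pos 8,9,10,11,12,13,14,15): XOR of data positions = 0⊕1⊕1⊕0⊕0⊕1⊕0 = 1
Codeword: 010101110110010

010101110110010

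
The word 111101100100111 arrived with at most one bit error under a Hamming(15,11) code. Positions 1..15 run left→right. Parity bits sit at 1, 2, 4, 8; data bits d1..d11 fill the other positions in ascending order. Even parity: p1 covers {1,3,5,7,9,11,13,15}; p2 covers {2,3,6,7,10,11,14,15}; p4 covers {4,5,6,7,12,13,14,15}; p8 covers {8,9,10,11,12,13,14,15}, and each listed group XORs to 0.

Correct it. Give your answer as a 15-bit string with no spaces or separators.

s1 (pos 1,3,5,7,9,11,13,15): 1⊕1⊕0⊕1⊕0⊕0⊕1⊕1 = 1
s2 (pos 2,3,6,7,10,11,14,15): 1⊕1⊕1⊕1⊕1⊕0⊕1⊕1 = 1
s4 (pos 4,5,6,7,12,13,14,15): 1⊕0⊕1⊕1⊕0⊕1⊕1⊕1 = 0
s8 (pos 8,9,10,11,12,13,14,15): 0⊕0⊕1⊕0⊕0⊕1⊕1⊕1 = 0
Syndrome s8…s1 = 0011 → error at position 3.
Flip position 3: 111101100100111 → 110101100100111

110101100100111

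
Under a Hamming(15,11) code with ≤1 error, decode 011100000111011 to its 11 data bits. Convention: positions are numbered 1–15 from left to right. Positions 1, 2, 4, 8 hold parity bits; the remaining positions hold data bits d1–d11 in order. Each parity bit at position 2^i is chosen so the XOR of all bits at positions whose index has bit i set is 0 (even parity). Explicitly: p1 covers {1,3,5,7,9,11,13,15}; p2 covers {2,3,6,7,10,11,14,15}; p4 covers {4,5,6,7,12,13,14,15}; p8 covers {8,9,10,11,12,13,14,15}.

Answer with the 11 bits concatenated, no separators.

s1 (pos 1,3,5,7,9,11,13,15): 0⊕1⊕0⊕0⊕0⊕1⊕0⊕1 = 1
s2 (pos 2,3,6,7,10,11,14,15): 1⊕1⊕0⊕0⊕1⊕1⊕1⊕1 = 0
s4 (pos 4,5,6,7,12,13,14,15): 1⊕0⊕0⊕0⊕1⊕0⊕1⊕1 = 0
s8 (pos 8,9,10,11,12,13,14,15): 0⊕0⊕1⊕1⊕1⊕0⊕1⊕1 = 1
Syndrome s8…s1 = 1001 → error at position 9.
Flip position 9: 011100000111011 → 011100001111011
Read data bits from positions 3,5,6,7,9,10,11,12,13,14,15: 10001111011

10001111011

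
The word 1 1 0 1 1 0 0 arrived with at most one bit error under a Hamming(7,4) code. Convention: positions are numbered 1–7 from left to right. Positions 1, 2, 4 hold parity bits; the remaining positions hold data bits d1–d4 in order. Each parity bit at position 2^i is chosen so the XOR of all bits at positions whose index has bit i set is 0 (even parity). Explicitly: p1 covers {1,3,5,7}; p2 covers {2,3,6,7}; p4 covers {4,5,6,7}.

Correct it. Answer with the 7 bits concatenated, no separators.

s1 (pos 1,3,5,7): 1⊕0⊕1⊕0 = 0
s2 (pos 2,3,6,7): 1⊕0⊕0⊕0 = 1
s4 (pos 4,5,6,7): 1⊕1⊕0⊕0 = 0
Syndrome s4…s1 = 010 → error at position 2.
Flip position 2: 1101100 → 1001100

1001100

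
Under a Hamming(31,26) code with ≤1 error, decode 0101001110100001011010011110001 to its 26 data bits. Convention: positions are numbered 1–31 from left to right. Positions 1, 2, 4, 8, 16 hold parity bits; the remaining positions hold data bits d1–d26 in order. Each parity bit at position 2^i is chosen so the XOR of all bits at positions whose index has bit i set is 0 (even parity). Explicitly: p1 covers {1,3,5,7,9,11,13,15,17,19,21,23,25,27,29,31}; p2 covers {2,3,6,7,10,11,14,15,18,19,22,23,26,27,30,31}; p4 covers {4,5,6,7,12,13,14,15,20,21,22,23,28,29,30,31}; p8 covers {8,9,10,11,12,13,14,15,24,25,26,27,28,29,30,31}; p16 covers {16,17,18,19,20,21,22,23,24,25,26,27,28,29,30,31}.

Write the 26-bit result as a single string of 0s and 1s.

s1 (pos 1,3,5,7,9,11,13,15,17,19,21,23,25,27,29,31): 0⊕0⊕0⊕1⊕1⊕1⊕0⊕0⊕0⊕1⊕1⊕0⊕1⊕1⊕0⊕1 = 0
s2 (pos 2,3,6,7,10,11,14,15,18,19,22,23,26,27,30,31): 1⊕0⊕0⊕1⊕0⊕1⊕0⊕0⊕1⊕1⊕0⊕0⊕1⊕1⊕0⊕1 = 0
s4 (pos 4,5,6,7,12,13,14,15,20,21,22,23,28,29,30,31): 1⊕0⊕0⊕1⊕0⊕0⊕0⊕0⊕0⊕1⊕0⊕0⊕0⊕0⊕0⊕1 = 0
s8 (pos 8,9,10,11,12,13,14,15,24,25,26,27,28,29,30,31): 1⊕1⊕0⊕1⊕0⊕0⊕0⊕0⊕1⊕1⊕1⊕1⊕0⊕0⊕0⊕1 = 0
s16 (pos 16,17,18,19,20,21,22,23,24,25,26,27,28,29,30,31): 1⊕0⊕1⊕1⊕0⊕1⊕0⊕0⊕1⊕1⊕1⊕1⊕0⊕0⊕0⊕1 = 1
Syndrome s16…s1 = 10000 → error at position 16.
Flip position 16: 0101001110100001011010011110001 → 0101001110100000011010011110001
Read data bits from positions 3,5,6,7,9,10,11,12,13,14,15,17,18,19,20,21,22,23,24,25,26,27,28,29,30,31: 00011010000011010011110001

00011010000011010011110001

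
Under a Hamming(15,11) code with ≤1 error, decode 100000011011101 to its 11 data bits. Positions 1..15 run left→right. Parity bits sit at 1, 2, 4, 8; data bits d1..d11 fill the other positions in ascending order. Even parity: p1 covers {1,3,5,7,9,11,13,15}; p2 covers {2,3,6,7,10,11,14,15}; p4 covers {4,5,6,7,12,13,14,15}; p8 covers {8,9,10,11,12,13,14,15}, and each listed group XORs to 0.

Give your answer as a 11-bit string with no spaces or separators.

01001011101

s1 (pos 1,3,5,7,9,11,13,15): 1⊕0⊕0⊕0⊕1⊕1⊕1⊕1 = 1
s2 (pos 2,3,6,7,10,11,14,15): 0⊕0⊕0⊕0⊕0⊕1⊕0⊕1 = 0
s4 (pos 4,5,6,7,12,13,14,15): 0⊕0⊕0⊕0⊕1⊕1⊕0⊕1 = 1
s8 (pos 8,9,10,11,12,13,14,15): 1⊕1⊕0⊕1⊕1⊕1⊕0⊕1 = 0
Syndrome s8…s1 = 0101 → error at position 5.
Flip position 5: 100000011011101 → 100010011011101
Read data bits from positions 3,5,6,7,9,10,11,12,13,14,15: 01001011101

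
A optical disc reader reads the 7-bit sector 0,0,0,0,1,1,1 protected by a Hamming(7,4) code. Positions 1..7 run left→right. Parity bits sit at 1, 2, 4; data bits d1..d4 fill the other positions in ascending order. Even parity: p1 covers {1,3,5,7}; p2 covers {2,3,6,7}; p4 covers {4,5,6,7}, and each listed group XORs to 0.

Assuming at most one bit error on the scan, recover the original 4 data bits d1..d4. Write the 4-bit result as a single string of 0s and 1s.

0111

s1 (pos 1,3,5,7): 0⊕0⊕1⊕1 = 0
s2 (pos 2,3,6,7): 0⊕0⊕1⊕1 = 0
s4 (pos 4,5,6,7): 0⊕1⊕1⊕1 = 1
Syndrome s4…s1 = 100 → error at position 4.
Flip position 4: 0000111 → 0001111
Read data bits from positions 3,5,6,7: 0111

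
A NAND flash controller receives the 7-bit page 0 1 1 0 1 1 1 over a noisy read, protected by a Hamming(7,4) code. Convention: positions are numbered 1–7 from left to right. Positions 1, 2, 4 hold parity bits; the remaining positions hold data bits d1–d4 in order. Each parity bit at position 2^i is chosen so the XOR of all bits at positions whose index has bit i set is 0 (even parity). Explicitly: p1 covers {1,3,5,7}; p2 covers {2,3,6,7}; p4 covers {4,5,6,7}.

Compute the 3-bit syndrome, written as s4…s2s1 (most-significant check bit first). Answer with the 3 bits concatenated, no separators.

101

s1 (pos 1,3,5,7): 0⊕1⊕1⊕1 = 1
s2 (pos 2,3,6,7): 1⊕1⊕1⊕1 = 0
s4 (pos 4,5,6,7): 0⊕1⊕1⊕1 = 1
Syndrome s4…s1 = 101 → error at position 5.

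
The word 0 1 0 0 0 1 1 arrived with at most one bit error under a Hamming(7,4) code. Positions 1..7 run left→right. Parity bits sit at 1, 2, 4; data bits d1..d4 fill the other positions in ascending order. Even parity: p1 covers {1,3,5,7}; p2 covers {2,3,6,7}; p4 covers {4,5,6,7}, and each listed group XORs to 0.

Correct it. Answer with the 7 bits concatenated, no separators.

0110011

s1 (pos 1,3,5,7): 0⊕0⊕0⊕1 = 1
s2 (pos 2,3,6,7): 1⊕0⊕1⊕1 = 1
s4 (pos 4,5,6,7): 0⊕0⊕1⊕1 = 0
Syndrome s4…s1 = 011 → error at position 3.
Flip position 3: 0100011 → 0110011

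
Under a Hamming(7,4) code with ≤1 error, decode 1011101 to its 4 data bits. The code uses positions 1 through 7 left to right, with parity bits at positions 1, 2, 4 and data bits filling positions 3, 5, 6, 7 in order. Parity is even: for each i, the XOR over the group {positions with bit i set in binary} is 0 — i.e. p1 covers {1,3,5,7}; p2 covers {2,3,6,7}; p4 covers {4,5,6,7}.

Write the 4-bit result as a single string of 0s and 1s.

s1 (pos 1,3,5,7): 1⊕1⊕1⊕1 = 0
s2 (pos 2,3,6,7): 0⊕1⊕0⊕1 = 0
s4 (pos 4,5,6,7): 1⊕1⊕0⊕1 = 1
Syndrome s4…s1 = 100 → error at position 4.
Flip position 4: 1011101 → 1010101
Read data bits from positions 3,5,6,7: 1101

1101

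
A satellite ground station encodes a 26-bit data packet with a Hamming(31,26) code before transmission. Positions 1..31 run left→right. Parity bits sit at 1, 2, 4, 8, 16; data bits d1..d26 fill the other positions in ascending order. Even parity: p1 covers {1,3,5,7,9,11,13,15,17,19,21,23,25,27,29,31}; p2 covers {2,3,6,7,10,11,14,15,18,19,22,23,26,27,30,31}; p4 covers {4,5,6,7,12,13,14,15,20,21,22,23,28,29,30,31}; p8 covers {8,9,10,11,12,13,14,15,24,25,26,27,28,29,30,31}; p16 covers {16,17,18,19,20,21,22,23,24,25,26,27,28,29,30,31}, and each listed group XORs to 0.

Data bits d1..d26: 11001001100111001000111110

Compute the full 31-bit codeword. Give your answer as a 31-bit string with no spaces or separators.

Place data at non-parity positions: p1 p2 1 p4 1 0 0 p8 1 0 0 1 1 0 0 p16 1 1 1 0 0 1 0 0 0 1 1 1 1 1 0
p1 (pos 1,3,5,7,9,11,13,15,17,19,21,23,25,27,29,31): XOR of data positions = 1⊕1⊕0⊕1⊕0⊕1⊕0⊕1⊕1⊕0⊕0⊕0⊕1⊕1⊕0 = 0
p2 (pos 2,3,6,7,10,11,14,15,18,19,22,23,26,27,30,31): XOR of data positions = 1⊕0⊕0⊕0⊕0⊕0⊕0⊕1⊕1⊕1⊕0⊕1⊕1⊕1⊕0 = 1
p4 (pos 4,5,6,7,12,13,14,15,20,21,22,23,28,29,30,31): XOR of data positions = 1⊕0⊕0⊕1⊕1⊕0⊕0⊕0⊕0⊕1⊕0⊕1⊕1⊕1⊕0 = 1
p8 (pos 8,9,10,11,12,13,14,15,24,25,26,27,28,29,30,31): XOR of data positions = 1⊕0⊕0⊕1⊕1⊕0⊕0⊕0⊕0⊕1⊕1⊕1⊕1⊕1⊕0 = 0
p16 (pos 16,17,18,19,20,21,22,23,24,25,26,27,28,29,30,31): XOR of data positions = 1⊕1⊕1⊕0⊕0⊕1⊕0⊕0⊕0⊕1⊕1⊕1⊕1⊕1⊕0 = 1
Codeword: 0111100010011001111001000111110

0111100010011001111001000111110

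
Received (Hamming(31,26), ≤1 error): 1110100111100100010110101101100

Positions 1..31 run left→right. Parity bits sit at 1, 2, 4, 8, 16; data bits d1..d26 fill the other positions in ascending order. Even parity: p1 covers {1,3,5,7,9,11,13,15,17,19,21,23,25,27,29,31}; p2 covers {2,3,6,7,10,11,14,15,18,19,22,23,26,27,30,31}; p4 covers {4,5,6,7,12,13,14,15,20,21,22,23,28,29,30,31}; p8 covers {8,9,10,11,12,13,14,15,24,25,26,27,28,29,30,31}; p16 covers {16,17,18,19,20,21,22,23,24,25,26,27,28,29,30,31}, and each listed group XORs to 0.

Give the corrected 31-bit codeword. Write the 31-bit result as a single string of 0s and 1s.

s1 (pos 1,3,5,7,9,11,13,15,17,19,21,23,25,27,29,31): 1⊕1⊕1⊕0⊕1⊕1⊕0⊕0⊕0⊕0⊕1⊕1⊕1⊕0⊕1⊕0 = 1
s2 (pos 2,3,6,7,10,11,14,15,18,19,22,23,26,27,30,31): 1⊕1⊕0⊕0⊕1⊕1⊕1⊕0⊕1⊕0⊕0⊕1⊕1⊕0⊕0⊕0 = 0
s4 (pos 4,5,6,7,12,13,14,15,20,21,22,23,28,29,30,31): 0⊕1⊕0⊕0⊕0⊕0⊕1⊕0⊕1⊕1⊕0⊕1⊕1⊕1⊕0⊕0 = 1
s8 (pos 8,9,10,11,12,13,14,15,24,25,26,27,28,29,30,31): 1⊕1⊕1⊕1⊕0⊕0⊕1⊕0⊕0⊕1⊕1⊕0⊕1⊕1⊕0⊕0 = 1
s16 (pos 16,17,18,19,20,21,22,23,24,25,26,27,28,29,30,31): 0⊕0⊕1⊕0⊕1⊕1⊕0⊕1⊕0⊕1⊕1⊕0⊕1⊕1⊕0⊕0 = 0
Syndrome s16…s1 = 01101 → error at position 13.
Flip position 13: 1110100111100100010110101101100 → 1110100111101100010110101101100

1110100111101100010110101101100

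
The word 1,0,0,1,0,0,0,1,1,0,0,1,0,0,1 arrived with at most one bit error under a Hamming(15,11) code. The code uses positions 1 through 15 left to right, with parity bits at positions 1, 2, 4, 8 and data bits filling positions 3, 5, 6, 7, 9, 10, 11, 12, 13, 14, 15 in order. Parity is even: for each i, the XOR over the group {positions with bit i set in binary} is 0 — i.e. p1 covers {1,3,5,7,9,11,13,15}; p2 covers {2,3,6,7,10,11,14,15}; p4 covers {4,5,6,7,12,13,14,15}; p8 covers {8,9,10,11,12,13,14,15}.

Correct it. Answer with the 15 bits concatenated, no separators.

100100111001001

s1 (pos 1,3,5,7,9,11,13,15): 1⊕0⊕0⊕0⊕1⊕0⊕0⊕1 = 1
s2 (pos 2,3,6,7,10,11,14,15): 0⊕0⊕0⊕0⊕0⊕0⊕0⊕1 = 1
s4 (pos 4,5,6,7,12,13,14,15): 1⊕0⊕0⊕0⊕1⊕0⊕0⊕1 = 1
s8 (pos 8,9,10,11,12,13,14,15): 1⊕1⊕0⊕0⊕1⊕0⊕0⊕1 = 0
Syndrome s8…s1 = 0111 → error at position 7.
Flip position 7: 100100011001001 → 100100111001001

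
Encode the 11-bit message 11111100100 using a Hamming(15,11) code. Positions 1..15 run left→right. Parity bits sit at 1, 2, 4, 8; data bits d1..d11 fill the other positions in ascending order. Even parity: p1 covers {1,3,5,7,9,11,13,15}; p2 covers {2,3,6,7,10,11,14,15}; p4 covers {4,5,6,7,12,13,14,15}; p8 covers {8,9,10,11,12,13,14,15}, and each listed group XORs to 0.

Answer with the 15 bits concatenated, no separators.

Place data at non-parity positions: p1 p2 1 p4 1 1 1 p8 1 1 0 0 1 0 0
p1 (pos 1,3,5,7,9,11,13,15): XOR of data positions = 1⊕1⊕1⊕1⊕0⊕1⊕0 = 1
p2 (pos 2,3,6,7,10,11,14,15): XOR of data positions = 1⊕1⊕1⊕1⊕0⊕0⊕0 = 0
p4 (pos 4,5,6,7,12,13,14,15): XOR of data positions = 1⊕1⊕1⊕0⊕1⊕0⊕0 = 0
p8 (pos 8,9,10,11,12,13,14,15): XOR of data positions = 1⊕1⊕0⊕0⊕1⊕0⊕0 = 1
Codeword: 101011111100100

101011111100100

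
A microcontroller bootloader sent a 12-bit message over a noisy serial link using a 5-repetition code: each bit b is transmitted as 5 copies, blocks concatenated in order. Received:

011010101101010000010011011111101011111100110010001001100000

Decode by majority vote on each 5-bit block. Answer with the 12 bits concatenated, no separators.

Block 1 (01101): 3 ones → 1
Block 2 (01011): 3 ones → 1
Block 3 (01010): 2 ones → 0
Block 4 (00001): 1 one → 0
Block 5 (00110): 2 ones → 0
Block 6 (11111): 5 ones → 1
Block 7 (10101): 3 ones → 1
Block 8 (11111): 5 ones → 1
Block 9 (00110): 2 ones → 0
Block 10 (01000): 1 one → 0
Block 11 (10011): 3 ones → 1
Block 12 (00000): 0 ones → 0

110001110010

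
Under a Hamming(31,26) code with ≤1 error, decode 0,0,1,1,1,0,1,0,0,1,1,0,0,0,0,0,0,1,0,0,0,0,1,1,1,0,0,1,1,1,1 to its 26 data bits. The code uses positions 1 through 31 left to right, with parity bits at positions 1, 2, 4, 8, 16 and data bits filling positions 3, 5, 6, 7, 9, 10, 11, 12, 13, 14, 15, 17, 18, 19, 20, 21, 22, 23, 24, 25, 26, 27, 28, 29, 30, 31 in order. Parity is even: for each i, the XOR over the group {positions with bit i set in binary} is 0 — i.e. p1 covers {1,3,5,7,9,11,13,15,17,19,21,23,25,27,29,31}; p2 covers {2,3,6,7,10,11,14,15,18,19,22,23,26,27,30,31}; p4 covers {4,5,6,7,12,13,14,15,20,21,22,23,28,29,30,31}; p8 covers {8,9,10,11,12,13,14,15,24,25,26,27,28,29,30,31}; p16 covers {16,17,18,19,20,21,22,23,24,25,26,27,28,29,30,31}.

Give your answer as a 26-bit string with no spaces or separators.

11010110000010000111001111

s1 (pos 1,3,5,7,9,11,13,15,17,19,21,23,25,27,29,31): 0⊕1⊕1⊕1⊕0⊕1⊕0⊕0⊕0⊕0⊕0⊕1⊕1⊕0⊕1⊕1 = 0
s2 (pos 2,3,6,7,10,11,14,15,18,19,22,23,26,27,30,31): 0⊕1⊕0⊕1⊕1⊕1⊕0⊕0⊕1⊕0⊕0⊕1⊕0⊕0⊕1⊕1 = 0
s4 (pos 4,5,6,7,12,13,14,15,20,21,22,23,28,29,30,31): 1⊕1⊕0⊕1⊕0⊕0⊕0⊕0⊕0⊕0⊕0⊕1⊕1⊕1⊕1⊕1 = 0
s8 (pos 8,9,10,11,12,13,14,15,24,25,26,27,28,29,30,31): 0⊕0⊕1⊕1⊕0⊕0⊕0⊕0⊕1⊕1⊕0⊕0⊕1⊕1⊕1⊕1 = 0
s16 (pos 16,17,18,19,20,21,22,23,24,25,26,27,28,29,30,31): 0⊕0⊕1⊕0⊕0⊕0⊕0⊕1⊕1⊕1⊕0⊕0⊕1⊕1⊕1⊕1 = 0
Syndrome s16…s1 = 00000 → no error.
Read data bits from positions 3,5,6,7,9,10,11,12,13,14,15,17,18,19,20,21,22,23,24,25,26,27,28,29,30,31: 11010110000010000111001111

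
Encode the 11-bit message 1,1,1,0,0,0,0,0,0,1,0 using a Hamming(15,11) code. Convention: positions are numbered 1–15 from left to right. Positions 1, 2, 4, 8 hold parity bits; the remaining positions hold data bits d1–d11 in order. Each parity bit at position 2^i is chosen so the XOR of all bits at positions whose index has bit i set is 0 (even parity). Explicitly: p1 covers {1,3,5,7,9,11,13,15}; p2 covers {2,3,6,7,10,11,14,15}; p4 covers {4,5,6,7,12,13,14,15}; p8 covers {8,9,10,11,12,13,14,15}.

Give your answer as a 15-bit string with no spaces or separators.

011111010000010

Place data at non-parity positions: p1 p2 1 p4 1 1 0 p8 0 0 0 0 0 1 0
p1 (pos 1,3,5,7,9,11,13,15): XOR of data positions = 1⊕1⊕0⊕0⊕0⊕0⊕0 = 0
p2 (pos 2,3,6,7,10,11,14,15): XOR of data positions = 1⊕1⊕0⊕0⊕0⊕1⊕0 = 1
p4 (pos 4,5,6,7,12,13,14,15): XOR of data positions = 1⊕1⊕0⊕0⊕0⊕1⊕0 = 1
p8 (pos 8,9,10,11,12,13,14,15): XOR of data positions = 0⊕0⊕0⊕0⊕0⊕1⊕0 = 1
Codeword: 011111010000010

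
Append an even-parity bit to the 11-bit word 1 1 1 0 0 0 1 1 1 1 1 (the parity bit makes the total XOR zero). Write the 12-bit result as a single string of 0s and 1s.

XOR of the 11 data bits: 1⊕1⊕1⊕0⊕0⊕0⊕1⊕1⊕1⊕1⊕1 = 0
Parity bit = 0 (so all 12 bits XOR to 0).

111000111110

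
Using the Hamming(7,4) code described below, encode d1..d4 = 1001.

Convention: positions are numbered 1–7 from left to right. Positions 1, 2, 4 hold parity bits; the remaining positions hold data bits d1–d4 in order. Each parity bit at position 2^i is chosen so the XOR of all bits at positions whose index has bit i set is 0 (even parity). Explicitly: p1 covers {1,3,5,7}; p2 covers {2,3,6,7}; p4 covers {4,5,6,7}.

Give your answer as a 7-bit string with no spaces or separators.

0011001

Place data at non-parity positions: p1 p2 1 p4 0 0 1
p1 (pos 1,3,5,7): XOR of data positions = 1⊕0⊕1 = 0
p2 (pos 2,3,6,7): XOR of data positions = 1⊕0⊕1 = 0
p4 (pos 4,5,6,7): XOR of data positions = 0⊕0⊕1 = 1
Codeword: 0011001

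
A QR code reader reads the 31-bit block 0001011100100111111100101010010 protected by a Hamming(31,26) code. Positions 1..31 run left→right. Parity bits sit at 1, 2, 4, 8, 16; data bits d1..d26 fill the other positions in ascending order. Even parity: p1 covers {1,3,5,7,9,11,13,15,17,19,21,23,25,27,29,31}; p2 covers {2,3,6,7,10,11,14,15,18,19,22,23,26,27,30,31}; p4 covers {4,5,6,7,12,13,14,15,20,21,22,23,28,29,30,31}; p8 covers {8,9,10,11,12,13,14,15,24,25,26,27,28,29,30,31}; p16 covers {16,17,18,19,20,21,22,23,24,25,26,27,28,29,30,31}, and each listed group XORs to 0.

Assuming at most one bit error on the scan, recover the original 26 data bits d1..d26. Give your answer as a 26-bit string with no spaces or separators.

00110010011111100111010010

s1 (pos 1,3,5,7,9,11,13,15,17,19,21,23,25,27,29,31): 0⊕0⊕0⊕1⊕0⊕1⊕0⊕1⊕1⊕1⊕0⊕1⊕1⊕1⊕0⊕0 = 0
s2 (pos 2,3,6,7,10,11,14,15,18,19,22,23,26,27,30,31): 0⊕0⊕1⊕1⊕0⊕1⊕1⊕1⊕1⊕1⊕0⊕1⊕0⊕1⊕1⊕0 = 0
s4 (pos 4,5,6,7,12,13,14,15,20,21,22,23,28,29,30,31): 1⊕0⊕1⊕1⊕0⊕0⊕1⊕1⊕1⊕0⊕0⊕1⊕0⊕0⊕1⊕0 = 0
s8 (pos 8,9,10,11,12,13,14,15,24,25,26,27,28,29,30,31): 1⊕0⊕0⊕1⊕0⊕0⊕1⊕1⊕0⊕1⊕0⊕1⊕0⊕0⊕1⊕0 = 1
s16 (pos 16,17,18,19,20,21,22,23,24,25,26,27,28,29,30,31): 1⊕1⊕1⊕1⊕1⊕0⊕0⊕1⊕0⊕1⊕0⊕1⊕0⊕0⊕1⊕0 = 1
Syndrome s16…s1 = 11000 → error at position 24.
Flip position 24: 0001011100100111111100101010010 → 0001011100100111111100111010010
Read data bits from positions 3,5,6,7,9,10,11,12,13,14,15,17,18,19,20,21,22,23,24,25,26,27,28,29,30,31: 00110010011111100111010010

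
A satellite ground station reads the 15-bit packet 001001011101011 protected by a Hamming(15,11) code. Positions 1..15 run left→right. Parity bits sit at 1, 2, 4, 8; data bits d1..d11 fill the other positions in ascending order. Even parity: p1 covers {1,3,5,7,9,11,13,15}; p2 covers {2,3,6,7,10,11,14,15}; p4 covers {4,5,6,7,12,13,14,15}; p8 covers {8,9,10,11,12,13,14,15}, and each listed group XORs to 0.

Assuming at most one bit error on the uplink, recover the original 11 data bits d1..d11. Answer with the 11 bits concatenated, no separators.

s1 (pos 1,3,5,7,9,11,13,15): 0⊕1⊕0⊕0⊕1⊕0⊕0⊕1 = 1
s2 (pos 2,3,6,7,10,11,14,15): 0⊕1⊕1⊕0⊕1⊕0⊕1⊕1 = 1
s4 (pos 4,5,6,7,12,13,14,15): 0⊕0⊕1⊕0⊕1⊕0⊕1⊕1 = 0
s8 (pos 8,9,10,11,12,13,14,15): 1⊕1⊕1⊕0⊕1⊕0⊕1⊕1 = 0
Syndrome s8…s1 = 0011 → error at position 3.
Flip position 3: 001001011101011 → 000001011101011
Read data bits from positions 3,5,6,7,9,10,11,12,13,14,15: 00101101011

00101101011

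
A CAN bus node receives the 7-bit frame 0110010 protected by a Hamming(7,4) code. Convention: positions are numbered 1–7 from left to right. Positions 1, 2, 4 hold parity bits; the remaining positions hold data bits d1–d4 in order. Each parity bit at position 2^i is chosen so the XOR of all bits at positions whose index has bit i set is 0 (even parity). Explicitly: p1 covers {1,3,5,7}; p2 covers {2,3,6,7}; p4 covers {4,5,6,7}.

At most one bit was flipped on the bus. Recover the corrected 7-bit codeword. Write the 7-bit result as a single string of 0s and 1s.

0110011

s1 (pos 1,3,5,7): 0⊕1⊕0⊕0 = 1
s2 (pos 2,3,6,7): 1⊕1⊕1⊕0 = 1
s4 (pos 4,5,6,7): 0⊕0⊕1⊕0 = 1
Syndrome s4…s1 = 111 → error at position 7.
Flip position 7: 0110010 → 0110011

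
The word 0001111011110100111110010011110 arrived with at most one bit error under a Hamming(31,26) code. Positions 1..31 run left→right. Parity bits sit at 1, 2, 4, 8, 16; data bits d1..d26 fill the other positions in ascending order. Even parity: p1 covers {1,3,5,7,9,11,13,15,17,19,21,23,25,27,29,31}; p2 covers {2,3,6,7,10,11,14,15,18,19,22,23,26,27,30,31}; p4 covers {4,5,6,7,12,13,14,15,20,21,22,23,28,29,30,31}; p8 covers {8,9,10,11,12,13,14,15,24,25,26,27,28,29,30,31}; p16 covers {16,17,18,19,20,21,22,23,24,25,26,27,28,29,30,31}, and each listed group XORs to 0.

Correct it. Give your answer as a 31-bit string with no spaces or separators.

s1 (pos 1,3,5,7,9,11,13,15,17,19,21,23,25,27,29,31): 0⊕0⊕1⊕1⊕1⊕1⊕0⊕0⊕1⊕1⊕1⊕0⊕0⊕1⊕1⊕0 = 1
s2 (pos 2,3,6,7,10,11,14,15,18,19,22,23,26,27,30,31): 0⊕0⊕1⊕1⊕1⊕1⊕1⊕0⊕1⊕1⊕0⊕0⊕0⊕1⊕1⊕0 = 1
s4 (pos 4,5,6,7,12,13,14,15,20,21,22,23,28,29,30,31): 1⊕1⊕1⊕1⊕1⊕0⊕1⊕0⊕1⊕1⊕0⊕0⊕1⊕1⊕1⊕0 = 1
s8 (pos 8,9,10,11,12,13,14,15,24,25,26,27,28,29,30,31): 0⊕1⊕1⊕1⊕1⊕0⊕1⊕0⊕1⊕0⊕0⊕1⊕1⊕1⊕1⊕0 = 0
s16 (pos 16,17,18,19,20,21,22,23,24,25,26,27,28,29,30,31): 0⊕1⊕1⊕1⊕1⊕1⊕0⊕0⊕1⊕0⊕0⊕1⊕1⊕1⊕1⊕0 = 0
Syndrome s16…s1 = 00111 → error at position 7.
Flip position 7: 0001111011110100111110010011110 → 0001110011110100111110010011110

0001110011110100111110010011110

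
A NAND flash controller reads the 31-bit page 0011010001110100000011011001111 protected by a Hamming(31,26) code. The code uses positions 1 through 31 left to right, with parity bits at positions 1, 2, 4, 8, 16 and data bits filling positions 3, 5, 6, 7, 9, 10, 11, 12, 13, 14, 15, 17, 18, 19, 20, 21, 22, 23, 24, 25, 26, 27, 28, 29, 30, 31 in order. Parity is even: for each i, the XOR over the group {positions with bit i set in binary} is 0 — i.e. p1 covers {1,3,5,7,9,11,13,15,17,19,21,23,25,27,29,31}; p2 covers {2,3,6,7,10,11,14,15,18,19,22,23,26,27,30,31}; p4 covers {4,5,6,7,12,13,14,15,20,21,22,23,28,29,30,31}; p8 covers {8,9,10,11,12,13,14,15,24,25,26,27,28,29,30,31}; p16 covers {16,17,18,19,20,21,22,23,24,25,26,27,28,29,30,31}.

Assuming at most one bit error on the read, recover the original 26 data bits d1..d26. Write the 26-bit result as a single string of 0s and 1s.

10100111010000011011001111

s1 (pos 1,3,5,7,9,11,13,15,17,19,21,23,25,27,29,31): 0⊕1⊕0⊕0⊕0⊕1⊕0⊕0⊕0⊕0⊕1⊕0⊕1⊕0⊕1⊕1 = 0
s2 (pos 2,3,6,7,10,11,14,15,18,19,22,23,26,27,30,31): 0⊕1⊕1⊕0⊕1⊕1⊕1⊕0⊕0⊕0⊕1⊕0⊕0⊕0⊕1⊕1 = 0
s4 (pos 4,5,6,7,12,13,14,15,20,21,22,23,28,29,30,31): 1⊕0⊕1⊕0⊕1⊕0⊕1⊕0⊕0⊕1⊕1⊕0⊕1⊕1⊕1⊕1 = 0
s8 (pos 8,9,10,11,12,13,14,15,24,25,26,27,28,29,30,31): 0⊕0⊕1⊕1⊕1⊕0⊕1⊕0⊕1⊕1⊕0⊕0⊕1⊕1⊕1⊕1 = 0
s16 (pos 16,17,18,19,20,21,22,23,24,25,26,27,28,29,30,31): 0⊕0⊕0⊕0⊕0⊕1⊕1⊕0⊕1⊕1⊕0⊕0⊕1⊕1⊕1⊕1 = 0
Syndrome s16…s1 = 00000 → no error.
Read data bits from positions 3,5,6,7,9,10,11,12,13,14,15,17,18,19,20,21,22,23,24,25,26,27,28,29,30,31: 10100111010000011011001111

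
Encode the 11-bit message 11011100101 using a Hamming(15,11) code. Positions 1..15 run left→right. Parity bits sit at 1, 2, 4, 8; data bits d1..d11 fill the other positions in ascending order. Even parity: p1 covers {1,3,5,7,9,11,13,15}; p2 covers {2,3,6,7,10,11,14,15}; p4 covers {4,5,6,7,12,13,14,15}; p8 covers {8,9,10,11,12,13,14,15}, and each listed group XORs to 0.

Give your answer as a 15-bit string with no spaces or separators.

001010101100101

Place data at non-parity positions: p1 p2 1 p4 1 0 1 p8 1 1 0 0 1 0 1
p1 (pos 1,3,5,7,9,11,13,15): XOR of data positions = 1⊕1⊕1⊕1⊕0⊕1⊕1 = 0
p2 (pos 2,3,6,7,10,11,14,15): XOR of data positions = 1⊕0⊕1⊕1⊕0⊕0⊕1 = 0
p4 (pos 4,5,6,7,12,13,14,15): XOR of data positions = 1⊕0⊕1⊕0⊕1⊕0⊕1 = 0
p8 (pos 8,9,10,11,12,13,14,15): XOR of data positions = 1⊕1⊕0⊕0⊕1⊕0⊕1 = 0
Codeword: 001010101100101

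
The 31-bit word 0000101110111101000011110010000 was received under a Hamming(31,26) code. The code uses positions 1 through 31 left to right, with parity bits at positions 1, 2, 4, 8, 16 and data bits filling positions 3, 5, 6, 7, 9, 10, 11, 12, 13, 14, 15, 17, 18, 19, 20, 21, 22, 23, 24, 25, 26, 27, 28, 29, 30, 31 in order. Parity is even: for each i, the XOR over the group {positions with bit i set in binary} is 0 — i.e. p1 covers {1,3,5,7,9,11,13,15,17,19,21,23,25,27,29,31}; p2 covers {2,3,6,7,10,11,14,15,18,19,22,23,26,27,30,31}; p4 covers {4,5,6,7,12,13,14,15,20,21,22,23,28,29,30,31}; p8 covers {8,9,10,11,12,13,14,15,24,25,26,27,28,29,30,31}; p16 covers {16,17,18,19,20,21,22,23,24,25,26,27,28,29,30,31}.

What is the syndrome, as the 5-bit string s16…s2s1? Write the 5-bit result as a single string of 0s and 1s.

00000

s1 (pos 1,3,5,7,9,11,13,15,17,19,21,23,25,27,29,31): 0⊕0⊕1⊕1⊕1⊕1⊕1⊕0⊕0⊕0⊕1⊕1⊕0⊕1⊕0⊕0 = 0
s2 (pos 2,3,6,7,10,11,14,15,18,19,22,23,26,27,30,31): 0⊕0⊕0⊕1⊕0⊕1⊕1⊕0⊕0⊕0⊕1⊕1⊕0⊕1⊕0⊕0 = 0
s4 (pos 4,5,6,7,12,13,14,15,20,21,22,23,28,29,30,31): 0⊕1⊕0⊕1⊕1⊕1⊕1⊕0⊕0⊕1⊕1⊕1⊕0⊕0⊕0⊕0 = 0
s8 (pos 8,9,10,11,12,13,14,15,24,25,26,27,28,29,30,31): 1⊕1⊕0⊕1⊕1⊕1⊕1⊕0⊕1⊕0⊕0⊕1⊕0⊕0⊕0⊕0 = 0
s16 (pos 16,17,18,19,20,21,22,23,24,25,26,27,28,29,30,31): 1⊕0⊕0⊕0⊕0⊕1⊕1⊕1⊕1⊕0⊕0⊕1⊕0⊕0⊕0⊕0 = 0
Syndrome s16…s1 = 00000 → no error.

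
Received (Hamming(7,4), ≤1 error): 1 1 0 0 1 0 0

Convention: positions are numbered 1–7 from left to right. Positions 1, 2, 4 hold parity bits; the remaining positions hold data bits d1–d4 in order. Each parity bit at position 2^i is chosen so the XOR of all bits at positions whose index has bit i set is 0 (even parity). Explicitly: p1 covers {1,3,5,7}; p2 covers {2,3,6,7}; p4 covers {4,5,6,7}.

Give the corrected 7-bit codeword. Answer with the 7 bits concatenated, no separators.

1100110

s1 (pos 1,3,5,7): 1⊕0⊕1⊕0 = 0
s2 (pos 2,3,6,7): 1⊕0⊕0⊕0 = 1
s4 (pos 4,5,6,7): 0⊕1⊕0⊕0 = 1
Syndrome s4…s1 = 110 → error at position 6.
Flip position 6: 1100100 → 1100110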